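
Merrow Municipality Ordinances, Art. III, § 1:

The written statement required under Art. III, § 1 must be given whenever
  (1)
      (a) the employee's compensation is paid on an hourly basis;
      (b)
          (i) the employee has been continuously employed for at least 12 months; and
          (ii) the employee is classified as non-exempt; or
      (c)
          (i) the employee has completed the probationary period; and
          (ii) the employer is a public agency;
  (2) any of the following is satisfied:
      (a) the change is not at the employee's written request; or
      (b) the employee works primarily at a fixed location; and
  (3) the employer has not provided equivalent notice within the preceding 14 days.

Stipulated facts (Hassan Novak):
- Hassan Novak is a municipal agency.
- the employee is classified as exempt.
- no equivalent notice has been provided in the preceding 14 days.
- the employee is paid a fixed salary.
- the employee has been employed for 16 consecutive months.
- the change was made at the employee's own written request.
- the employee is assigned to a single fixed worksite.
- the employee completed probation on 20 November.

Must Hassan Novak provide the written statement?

(a) hourly-paid — fails.
(i) tenure ≥ 12 mo. — met.
(ii) non-exempt — fails.
(b) = T AND F = false.
(i) past probation — satisfied.
(ii) public agency — satisfied.
So (c) is satisfied (T AND T).
(1) = F OR F OR T = true.
(a) not employee-requested — fails.
(b) fixed location — satisfied.
(2): F OR T → true.
(3) no recent notice — met.
Overall = T AND T AND T = true.

Yes — required.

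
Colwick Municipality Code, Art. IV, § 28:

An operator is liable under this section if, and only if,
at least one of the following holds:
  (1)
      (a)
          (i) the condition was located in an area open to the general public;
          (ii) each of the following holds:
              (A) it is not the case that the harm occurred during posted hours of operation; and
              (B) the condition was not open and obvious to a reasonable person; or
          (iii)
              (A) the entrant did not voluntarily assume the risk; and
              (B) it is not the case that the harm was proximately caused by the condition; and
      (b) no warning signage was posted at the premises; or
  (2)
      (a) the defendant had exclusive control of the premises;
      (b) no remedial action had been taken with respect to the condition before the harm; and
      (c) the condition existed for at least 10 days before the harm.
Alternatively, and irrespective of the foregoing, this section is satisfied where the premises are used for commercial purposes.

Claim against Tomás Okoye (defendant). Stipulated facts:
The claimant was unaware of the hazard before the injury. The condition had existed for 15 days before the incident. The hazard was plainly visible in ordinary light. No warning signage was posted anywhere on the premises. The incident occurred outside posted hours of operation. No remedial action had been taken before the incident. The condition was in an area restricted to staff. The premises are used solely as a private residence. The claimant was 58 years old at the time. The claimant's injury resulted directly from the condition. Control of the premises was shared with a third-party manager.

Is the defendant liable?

No — not liable.

(i) public area — not met.
(A) not (during posted hours) — met.
(B) not open/obvious — not satisfied.
(ii): T AND F → false.
(A) no assumed risk — met.
(B) not (proximate cause) — not satisfied.
So (iii) is not satisfied (T AND F).
(a) = F OR F OR F = false.
(b) no signage posted — holds.
(1): F AND T → false.
(a) exclusive control — not met.
(b) no remedial action — holds.
(c) condition ≥10 days old — holds.
(2): F AND T AND T → false.
So Overall is not satisfied (F OR F).
Exception (commercial use) — not satisfied.
Result: main false OR exception false → false.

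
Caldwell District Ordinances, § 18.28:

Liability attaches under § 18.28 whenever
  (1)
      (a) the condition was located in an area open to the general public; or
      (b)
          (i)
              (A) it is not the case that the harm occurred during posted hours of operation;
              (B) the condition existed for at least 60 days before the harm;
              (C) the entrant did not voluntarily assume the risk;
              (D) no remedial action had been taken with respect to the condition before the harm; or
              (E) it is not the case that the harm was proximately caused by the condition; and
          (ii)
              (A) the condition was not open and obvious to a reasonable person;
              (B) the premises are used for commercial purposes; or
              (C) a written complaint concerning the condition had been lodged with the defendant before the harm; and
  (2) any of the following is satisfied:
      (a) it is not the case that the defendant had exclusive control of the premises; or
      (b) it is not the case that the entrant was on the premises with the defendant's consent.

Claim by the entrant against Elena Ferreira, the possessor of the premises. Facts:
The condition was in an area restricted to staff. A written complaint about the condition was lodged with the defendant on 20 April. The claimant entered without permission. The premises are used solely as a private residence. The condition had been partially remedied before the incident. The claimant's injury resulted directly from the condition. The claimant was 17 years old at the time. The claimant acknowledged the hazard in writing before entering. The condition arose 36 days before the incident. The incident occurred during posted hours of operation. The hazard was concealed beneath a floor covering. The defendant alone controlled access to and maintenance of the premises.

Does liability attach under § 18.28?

No — not liable.

(a) public area — fails.
(A) not (during posted hours) — not met.
(B) condition ≥60 days old — not met.
(C) no assumed risk — not satisfied.
(D) no remedial action — not met.
(E) not (proximate cause) — not satisfied.
(i): F OR F OR F OR F OR F → false.
(A) not open/obvious — holds.
(B) commercial use — not satisfied.
(C) complaint lodged — satisfied.
So (ii) is satisfied (T OR F OR T).
So (b) is not satisfied (F AND T).
(1) = F OR F = false.
(a) not (exclusive control) — not satisfied.
(b) not (consent to enter) — satisfied.
(2) = F OR T = true.
So Overall is not satisfied (F AND T).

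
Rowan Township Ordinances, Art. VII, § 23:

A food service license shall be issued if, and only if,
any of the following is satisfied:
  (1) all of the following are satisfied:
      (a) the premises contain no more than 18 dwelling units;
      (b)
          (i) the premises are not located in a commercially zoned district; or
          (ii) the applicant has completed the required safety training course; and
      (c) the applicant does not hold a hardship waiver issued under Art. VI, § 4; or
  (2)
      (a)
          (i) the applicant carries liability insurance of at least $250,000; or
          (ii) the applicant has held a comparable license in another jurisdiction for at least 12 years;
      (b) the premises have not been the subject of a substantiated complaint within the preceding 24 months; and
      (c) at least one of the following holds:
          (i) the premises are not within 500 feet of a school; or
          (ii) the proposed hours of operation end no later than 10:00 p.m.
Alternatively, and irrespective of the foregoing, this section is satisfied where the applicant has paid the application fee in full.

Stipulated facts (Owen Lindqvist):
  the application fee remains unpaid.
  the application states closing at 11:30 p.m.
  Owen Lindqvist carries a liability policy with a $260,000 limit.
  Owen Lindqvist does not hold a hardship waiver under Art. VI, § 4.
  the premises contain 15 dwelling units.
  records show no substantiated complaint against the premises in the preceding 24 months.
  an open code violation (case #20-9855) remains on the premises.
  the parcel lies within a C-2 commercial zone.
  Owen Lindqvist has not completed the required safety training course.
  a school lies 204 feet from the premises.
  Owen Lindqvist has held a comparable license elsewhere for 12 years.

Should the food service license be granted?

No — denied.

(a) ≤ 18 units — satisfied.
(i) not (commercially zoned) — fails.
(ii) safety training — not met.
(b) = F OR F = false.
(c) not (hardship waiver) — holds.
(1) = T AND F AND T = false.
(i) insurance ≥ $250,000 — holds.
(ii) prior license ≥ 12 yr — holds.
(a): T OR T → true.
(b) no complaint in 24 mo. — satisfied.
(i) ≥500 ft from school — fails.
(ii) closes by 10 p.m. — fails.
So (c) is not satisfied (F OR F).
(2): T AND T AND F → false.
Overall: F OR F → false.
Exception (fee paid) — not satisfied.
Result: main false OR exception false → false.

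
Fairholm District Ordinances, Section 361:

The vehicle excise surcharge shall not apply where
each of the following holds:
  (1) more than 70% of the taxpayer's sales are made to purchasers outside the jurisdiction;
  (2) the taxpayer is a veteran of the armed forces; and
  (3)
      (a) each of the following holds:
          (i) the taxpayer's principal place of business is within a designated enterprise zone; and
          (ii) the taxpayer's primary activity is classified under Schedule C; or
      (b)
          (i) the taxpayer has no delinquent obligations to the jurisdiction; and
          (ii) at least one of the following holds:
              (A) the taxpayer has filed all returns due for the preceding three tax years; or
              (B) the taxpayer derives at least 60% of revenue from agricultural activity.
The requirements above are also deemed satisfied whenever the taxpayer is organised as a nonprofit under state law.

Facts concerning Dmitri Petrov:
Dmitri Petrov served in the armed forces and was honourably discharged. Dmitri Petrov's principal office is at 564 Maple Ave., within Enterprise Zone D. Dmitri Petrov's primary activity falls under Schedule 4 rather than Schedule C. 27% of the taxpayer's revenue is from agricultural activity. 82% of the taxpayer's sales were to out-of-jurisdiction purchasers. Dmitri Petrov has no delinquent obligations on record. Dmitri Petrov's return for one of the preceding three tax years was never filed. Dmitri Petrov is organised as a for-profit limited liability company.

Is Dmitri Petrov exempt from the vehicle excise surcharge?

No — not exempt.

(1) >70% out-of-jur. sales — met.
(2) veteran — met.
(i) in enterprise zone — holds.
(ii) Schedule C activity — fails.
(a): T AND F → false.
(i) no delinquency — holds.
(A) returns current — fails.
(B) ≥60% agricultural — fails.
So (ii) is not satisfied (F OR F).
(b): T AND F → false.
(3) = F OR F = false.
So Overall is not satisfied (T AND T AND F).
Exception (nonprofit) — not satisfied.
Result: main false OR exception false → false.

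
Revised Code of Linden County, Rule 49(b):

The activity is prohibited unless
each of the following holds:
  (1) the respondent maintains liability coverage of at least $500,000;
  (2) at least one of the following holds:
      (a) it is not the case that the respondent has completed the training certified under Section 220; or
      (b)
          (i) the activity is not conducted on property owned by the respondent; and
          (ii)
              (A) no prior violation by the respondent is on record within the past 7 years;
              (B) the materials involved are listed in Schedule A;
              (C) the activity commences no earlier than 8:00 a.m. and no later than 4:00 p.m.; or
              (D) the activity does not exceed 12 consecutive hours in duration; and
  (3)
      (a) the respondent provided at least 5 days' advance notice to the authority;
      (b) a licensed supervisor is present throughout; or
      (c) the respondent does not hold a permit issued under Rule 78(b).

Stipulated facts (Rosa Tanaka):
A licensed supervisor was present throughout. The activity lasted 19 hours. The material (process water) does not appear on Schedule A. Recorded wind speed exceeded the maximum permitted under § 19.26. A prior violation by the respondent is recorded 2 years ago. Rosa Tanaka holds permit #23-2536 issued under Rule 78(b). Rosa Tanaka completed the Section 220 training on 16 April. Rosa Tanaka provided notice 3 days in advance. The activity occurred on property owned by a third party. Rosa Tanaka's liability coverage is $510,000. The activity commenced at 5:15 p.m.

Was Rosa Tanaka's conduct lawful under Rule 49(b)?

(1) coverage ≥ $500,000 — met.
(a) not (training certified) — not met.
(i) not (own property) — satisfied.
(A) no prior violation — not satisfied.
(B) Schedule A material — not satisfied.
(C) start within hours — not met.
(D) ≤ 12 hrs duration — not satisfied.
So (ii) is not satisfied (F OR F OR F OR F).
So (b) is not satisfied (T AND F).
(2): F OR F → false.
(a) ≥5 days' notice — not met.
(b) supervisor present — met.
(c) not (holds permit) — not met.
(3) = F OR T OR F = true.
Overall: T AND F AND T → false.

No — unlawful.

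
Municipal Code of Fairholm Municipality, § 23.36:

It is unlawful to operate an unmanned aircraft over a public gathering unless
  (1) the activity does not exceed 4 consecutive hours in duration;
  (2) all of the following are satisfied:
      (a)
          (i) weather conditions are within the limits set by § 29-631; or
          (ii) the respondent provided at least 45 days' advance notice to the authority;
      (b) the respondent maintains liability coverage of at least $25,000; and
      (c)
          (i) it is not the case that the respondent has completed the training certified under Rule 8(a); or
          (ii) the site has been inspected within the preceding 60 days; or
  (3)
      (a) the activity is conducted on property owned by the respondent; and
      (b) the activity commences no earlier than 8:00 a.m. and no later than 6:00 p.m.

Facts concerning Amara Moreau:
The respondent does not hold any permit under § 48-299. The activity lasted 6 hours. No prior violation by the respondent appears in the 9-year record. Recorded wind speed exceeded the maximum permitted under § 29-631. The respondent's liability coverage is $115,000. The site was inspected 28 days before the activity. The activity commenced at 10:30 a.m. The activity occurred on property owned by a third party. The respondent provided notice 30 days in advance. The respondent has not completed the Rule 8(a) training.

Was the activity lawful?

(1) ≤ 4 hrs duration — fails.
(i) weather ok — fails.
(ii) ≥45 days' notice — fails.
(a) = F OR F = false.
(b) coverage ≥ $25,000 — met.
(i) not (training certified) — met.
(ii) site inspected — met.
(c) = T OR T = true.
(2): F AND T AND T → false.
(a) own property — not satisfied.
(b) start within hours — met.
(3) = F AND T = false.
Overall: F OR F OR F → false.

No — unlawful.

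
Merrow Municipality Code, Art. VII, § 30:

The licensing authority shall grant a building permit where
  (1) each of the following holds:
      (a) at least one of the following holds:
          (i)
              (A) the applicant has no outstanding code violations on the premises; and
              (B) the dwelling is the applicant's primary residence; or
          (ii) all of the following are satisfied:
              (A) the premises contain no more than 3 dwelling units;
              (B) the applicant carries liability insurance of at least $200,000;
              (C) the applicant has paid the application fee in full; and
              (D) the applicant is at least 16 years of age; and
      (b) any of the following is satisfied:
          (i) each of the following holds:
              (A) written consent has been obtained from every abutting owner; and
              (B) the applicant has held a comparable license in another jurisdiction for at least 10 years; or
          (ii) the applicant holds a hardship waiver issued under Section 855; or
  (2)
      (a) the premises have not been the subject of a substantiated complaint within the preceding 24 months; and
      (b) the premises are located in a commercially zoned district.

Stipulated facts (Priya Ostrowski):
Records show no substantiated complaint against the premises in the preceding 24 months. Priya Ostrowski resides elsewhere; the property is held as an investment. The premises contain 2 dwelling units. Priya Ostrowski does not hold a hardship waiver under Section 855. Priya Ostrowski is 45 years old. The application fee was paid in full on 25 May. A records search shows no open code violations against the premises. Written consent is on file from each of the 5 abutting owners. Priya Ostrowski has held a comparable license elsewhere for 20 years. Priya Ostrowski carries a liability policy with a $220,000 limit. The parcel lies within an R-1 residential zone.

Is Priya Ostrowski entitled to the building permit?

Yes — granted.

(A) no code violations — holds.
(B) primary residence — fails.
So (i) is not satisfied (T AND F).
(A) ≤ 3 units — satisfied.
(B) insurance ≥ $200,000 — met.
(C) fee paid — satisfied.
(D) age ≥ 16 — holds.
So (ii) is satisfied (T AND T AND T AND T).
So (a) is satisfied (F OR T).
(A) all abutters consent — met.
(B) prior license ≥ 10 yr — met.
(i) = T AND T = true.
(ii) hardship waiver — not satisfied.
So (b) is satisfied (T OR F).
(1) = T AND T = true.
(a) no complaint in 24 mo. — holds.
(b) commercially zoned — fails.
So (2) is not satisfied (T AND F).
So Overall is satisfied (T OR F).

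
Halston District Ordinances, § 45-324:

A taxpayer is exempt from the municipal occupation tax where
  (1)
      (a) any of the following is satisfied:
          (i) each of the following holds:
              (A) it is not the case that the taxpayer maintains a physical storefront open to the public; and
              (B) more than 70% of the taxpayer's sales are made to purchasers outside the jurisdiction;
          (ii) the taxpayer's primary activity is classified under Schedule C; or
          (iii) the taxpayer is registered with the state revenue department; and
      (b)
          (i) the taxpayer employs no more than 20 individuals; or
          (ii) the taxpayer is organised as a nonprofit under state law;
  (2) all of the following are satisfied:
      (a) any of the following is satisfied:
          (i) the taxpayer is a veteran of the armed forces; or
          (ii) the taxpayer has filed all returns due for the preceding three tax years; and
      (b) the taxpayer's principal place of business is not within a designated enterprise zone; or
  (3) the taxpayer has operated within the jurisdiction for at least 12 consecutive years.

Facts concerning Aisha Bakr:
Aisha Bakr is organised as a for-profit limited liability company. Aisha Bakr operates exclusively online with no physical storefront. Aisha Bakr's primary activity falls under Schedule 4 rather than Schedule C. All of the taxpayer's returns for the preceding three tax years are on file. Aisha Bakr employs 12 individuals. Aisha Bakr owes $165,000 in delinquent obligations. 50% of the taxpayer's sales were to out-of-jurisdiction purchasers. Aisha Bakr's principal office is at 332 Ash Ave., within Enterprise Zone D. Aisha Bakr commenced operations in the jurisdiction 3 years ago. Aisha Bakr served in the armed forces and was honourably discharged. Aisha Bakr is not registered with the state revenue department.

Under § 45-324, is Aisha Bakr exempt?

(A) not (has storefront) — met.
(B) >70% out-of-jur. sales — not met.
(i): T AND F → false.
(ii) Schedule C activity — fails.
(iii) state-registered — not met.
(a) = F OR F OR F = false.
(i) ≤ 20 employees — holds.
(ii) nonprofit — not met.
(b) = T OR F = true.
(1): F AND T → false.
(i) veteran — met.
(ii) returns current — holds.
So (a) is satisfied (T OR T).
(b) not (in enterprise zone) — not satisfied.
(2): T AND F → false.
(3) ≥ 12 yrs in jurisdiction — not satisfied.
Overall: F OR F OR F → false.

No — not exempt.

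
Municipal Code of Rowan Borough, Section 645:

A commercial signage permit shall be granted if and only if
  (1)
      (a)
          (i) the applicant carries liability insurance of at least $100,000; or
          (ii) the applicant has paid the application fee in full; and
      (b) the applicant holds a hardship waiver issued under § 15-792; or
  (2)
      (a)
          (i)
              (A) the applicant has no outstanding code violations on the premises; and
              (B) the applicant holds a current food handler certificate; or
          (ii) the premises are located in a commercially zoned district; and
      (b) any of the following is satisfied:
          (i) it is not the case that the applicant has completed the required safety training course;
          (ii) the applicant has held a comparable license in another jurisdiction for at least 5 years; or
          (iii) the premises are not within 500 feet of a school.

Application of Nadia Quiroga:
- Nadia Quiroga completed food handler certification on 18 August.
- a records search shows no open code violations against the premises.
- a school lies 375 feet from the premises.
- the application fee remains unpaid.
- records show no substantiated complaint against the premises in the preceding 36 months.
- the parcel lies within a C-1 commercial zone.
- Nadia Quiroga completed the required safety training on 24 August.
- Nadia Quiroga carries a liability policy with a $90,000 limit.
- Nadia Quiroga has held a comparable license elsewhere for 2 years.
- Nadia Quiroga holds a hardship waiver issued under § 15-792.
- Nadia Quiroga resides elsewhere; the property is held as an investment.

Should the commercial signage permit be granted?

No — denied.

(i) insurance ≥ $100,000 — not satisfied.
(ii) fee paid — not satisfied.
So (a) is not satisfied (F OR F).
(b) hardship waiver — satisfied.
(1) = F AND T = false.
(A) no code violations — satisfied.
(B) food handler cert. — satisfied.
(i) = T AND T = true.
(ii) commercially zoned — holds.
So (a) is satisfied (T OR T).
(i) not (safety training) — fails.
(ii) prior license ≥ 5 yr — fails.
(iii) ≥500 ft from school — fails.
(b): F OR F OR F → false.
(2) = T AND F = false.
Overall = F OR F = false.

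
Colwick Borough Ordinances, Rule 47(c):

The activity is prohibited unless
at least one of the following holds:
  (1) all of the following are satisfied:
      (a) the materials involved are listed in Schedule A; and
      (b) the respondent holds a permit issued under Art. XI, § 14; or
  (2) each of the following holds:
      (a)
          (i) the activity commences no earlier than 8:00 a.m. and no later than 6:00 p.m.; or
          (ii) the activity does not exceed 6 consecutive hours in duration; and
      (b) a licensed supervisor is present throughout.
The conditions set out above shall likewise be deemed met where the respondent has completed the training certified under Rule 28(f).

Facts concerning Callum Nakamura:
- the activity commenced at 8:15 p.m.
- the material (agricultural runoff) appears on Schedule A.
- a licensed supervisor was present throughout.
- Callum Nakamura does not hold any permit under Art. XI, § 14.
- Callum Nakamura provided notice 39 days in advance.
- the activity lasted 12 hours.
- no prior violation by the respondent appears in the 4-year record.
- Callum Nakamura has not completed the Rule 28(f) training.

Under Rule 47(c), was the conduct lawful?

No — unlawful.

(a) Schedule A material — holds.
(b) holds permit — not met.
(1): T AND F → false.
(i) start within hours — fails.
(ii) ≤ 6 hrs duration — not satisfied.
So (a) is not satisfied (F OR F).
(b) supervisor present — satisfied.
(2): F AND T → false.
Overall = F OR F = false.
Exception (training certified) — not satisfied.
Result: main false OR exception false → false.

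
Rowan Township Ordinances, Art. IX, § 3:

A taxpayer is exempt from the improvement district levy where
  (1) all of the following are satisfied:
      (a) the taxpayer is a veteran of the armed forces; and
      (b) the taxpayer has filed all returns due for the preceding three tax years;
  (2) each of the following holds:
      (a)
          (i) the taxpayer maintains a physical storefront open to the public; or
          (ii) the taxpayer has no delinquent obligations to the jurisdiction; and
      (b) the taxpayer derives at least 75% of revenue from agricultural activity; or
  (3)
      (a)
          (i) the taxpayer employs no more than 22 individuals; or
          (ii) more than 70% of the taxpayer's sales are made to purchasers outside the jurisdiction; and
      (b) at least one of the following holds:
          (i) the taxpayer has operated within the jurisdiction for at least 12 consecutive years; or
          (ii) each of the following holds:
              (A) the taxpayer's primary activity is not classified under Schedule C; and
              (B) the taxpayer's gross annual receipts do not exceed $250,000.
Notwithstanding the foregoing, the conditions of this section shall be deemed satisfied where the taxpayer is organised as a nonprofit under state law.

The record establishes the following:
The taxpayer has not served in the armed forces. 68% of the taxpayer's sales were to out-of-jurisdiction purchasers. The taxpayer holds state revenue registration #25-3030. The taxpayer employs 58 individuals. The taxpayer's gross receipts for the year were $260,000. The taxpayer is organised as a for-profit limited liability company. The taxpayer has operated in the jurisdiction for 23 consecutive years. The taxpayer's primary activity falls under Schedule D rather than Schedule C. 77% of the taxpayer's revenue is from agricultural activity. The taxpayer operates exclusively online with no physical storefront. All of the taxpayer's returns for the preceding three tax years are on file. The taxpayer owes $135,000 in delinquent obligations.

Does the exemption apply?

(a) veteran — fails.
(b) returns current — satisfied.
(1) = F AND T = false.
(i) has storefront — fails.
(ii) no delinquency — fails.
So (a) is not satisfied (F OR F).
(b) ≥75% agricultural — holds.
So (2) is not satisfied (F AND T).
(i) ≤ 22 employees — fails.
(ii) >70% out-of-jur. sales — not met.
(a): F OR F → false.
(i) ≥ 12 yrs in jurisdiction — met.
(A) not (Schedule C activity) — met.
(B) receipts ≤ $250,000 — not satisfied.
(ii) = T AND F = false.
(b): T OR F → true.
(3) = F AND T = false.
Overall = F OR F OR F = false.
Exception (nonprofit) — not satisfied.
Result: main false OR exception false → false.

No — not exempt.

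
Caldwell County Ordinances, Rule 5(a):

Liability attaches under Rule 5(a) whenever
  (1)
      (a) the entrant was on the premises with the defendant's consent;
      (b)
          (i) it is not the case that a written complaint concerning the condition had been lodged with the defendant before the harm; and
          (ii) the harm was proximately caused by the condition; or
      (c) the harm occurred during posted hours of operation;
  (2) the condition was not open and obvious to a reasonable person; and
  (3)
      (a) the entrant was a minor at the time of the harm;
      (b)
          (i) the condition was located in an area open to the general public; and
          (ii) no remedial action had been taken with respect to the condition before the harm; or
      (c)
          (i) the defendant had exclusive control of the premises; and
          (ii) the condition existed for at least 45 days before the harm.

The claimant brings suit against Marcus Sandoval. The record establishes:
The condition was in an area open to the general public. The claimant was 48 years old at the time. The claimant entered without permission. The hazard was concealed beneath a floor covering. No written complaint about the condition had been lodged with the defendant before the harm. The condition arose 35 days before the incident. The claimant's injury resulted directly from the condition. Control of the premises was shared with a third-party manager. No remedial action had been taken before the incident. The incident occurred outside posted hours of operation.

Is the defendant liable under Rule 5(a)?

(a) consent to enter — not met.
(i) not (complaint lodged) — holds.
(ii) proximate cause — satisfied.
(b): T AND T → true.
(c) during posted hours — not satisfied.
(1): F OR T OR F → true.
(2) not open/obvious — holds.
(a) entrant a minor — fails.
(i) public area — satisfied.
(ii) no remedial action — satisfied.
(b) = T AND T = true.
(i) exclusive control — fails.
(ii) condition ≥45 days old — not satisfied.
(c): F AND F → false.
(3): F OR T OR F → true.
So Overall is satisfied (T AND T AND T).

Yes — liable.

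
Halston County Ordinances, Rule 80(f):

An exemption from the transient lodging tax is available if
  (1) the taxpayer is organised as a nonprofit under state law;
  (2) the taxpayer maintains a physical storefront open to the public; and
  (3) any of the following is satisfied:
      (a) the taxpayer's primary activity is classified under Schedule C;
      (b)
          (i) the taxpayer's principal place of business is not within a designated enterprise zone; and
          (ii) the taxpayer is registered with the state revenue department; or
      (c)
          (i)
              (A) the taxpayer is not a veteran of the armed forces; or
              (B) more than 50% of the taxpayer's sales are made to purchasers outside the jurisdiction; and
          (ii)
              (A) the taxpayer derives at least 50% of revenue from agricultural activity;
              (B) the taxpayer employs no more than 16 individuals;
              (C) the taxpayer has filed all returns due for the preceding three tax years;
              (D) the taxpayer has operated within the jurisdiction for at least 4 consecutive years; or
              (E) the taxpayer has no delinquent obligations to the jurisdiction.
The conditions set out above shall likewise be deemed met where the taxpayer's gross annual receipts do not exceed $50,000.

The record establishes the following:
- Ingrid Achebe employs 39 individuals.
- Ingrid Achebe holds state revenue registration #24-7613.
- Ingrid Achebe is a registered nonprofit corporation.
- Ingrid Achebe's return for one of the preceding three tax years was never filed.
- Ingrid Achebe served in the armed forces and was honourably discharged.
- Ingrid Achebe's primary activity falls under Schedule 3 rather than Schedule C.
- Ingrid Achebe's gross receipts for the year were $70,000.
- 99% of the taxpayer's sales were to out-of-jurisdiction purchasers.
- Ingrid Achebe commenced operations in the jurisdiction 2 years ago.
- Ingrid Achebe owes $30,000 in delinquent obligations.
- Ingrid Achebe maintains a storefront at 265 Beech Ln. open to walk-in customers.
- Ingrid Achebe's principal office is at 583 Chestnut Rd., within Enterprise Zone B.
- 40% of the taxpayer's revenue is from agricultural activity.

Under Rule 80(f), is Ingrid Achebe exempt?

No — not exempt.

(1) nonprofit — holds.
(2) has storefront — met.
(a) Schedule C activity — not met.
(i) not (in enterprise zone) — not satisfied.
(ii) state-registered — met.
(b): F AND T → false.
(A) not (veteran) — not met.
(B) >50% out-of-jur. sales — met.
(i) = F OR T = true.
(A) ≥50% agricultural — not satisfied.
(B) ≤ 16 employees — not satisfied.
(C) returns current — not met.
(D) ≥ 4 yrs in jurisdiction — not satisfied.
(E) no delinquency — not met.
(ii) = F OR F OR F OR F OR F = false.
(c): T AND F → false.
So (3) is not satisfied (F OR F OR F).
Overall = T AND T AND F = false.
Exception (receipts ≤ $50,000) — not satisfied.
Result: main false OR exception false → false.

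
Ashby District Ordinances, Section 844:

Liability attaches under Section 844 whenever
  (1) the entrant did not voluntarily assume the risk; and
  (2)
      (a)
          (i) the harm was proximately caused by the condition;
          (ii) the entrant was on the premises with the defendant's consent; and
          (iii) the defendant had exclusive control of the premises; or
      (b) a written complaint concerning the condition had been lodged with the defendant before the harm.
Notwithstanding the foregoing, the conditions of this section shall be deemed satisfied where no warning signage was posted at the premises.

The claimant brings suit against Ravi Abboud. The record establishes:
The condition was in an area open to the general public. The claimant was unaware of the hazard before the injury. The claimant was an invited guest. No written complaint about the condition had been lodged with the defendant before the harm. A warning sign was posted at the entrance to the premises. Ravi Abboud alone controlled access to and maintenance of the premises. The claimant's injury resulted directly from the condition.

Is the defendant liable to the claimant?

(1) no assumed risk — satisfied.
(i) proximate cause — holds.
(ii) consent to enter — satisfied.
(iii) exclusive control — met.
So (a) is satisfied (T AND T AND T).
(b) complaint lodged — fails.
(2): T OR F → true.
Overall = T AND T = true.
Exception (no signage posted) — not satisfied.
Result: main true OR exception false → true.

Yes — liable.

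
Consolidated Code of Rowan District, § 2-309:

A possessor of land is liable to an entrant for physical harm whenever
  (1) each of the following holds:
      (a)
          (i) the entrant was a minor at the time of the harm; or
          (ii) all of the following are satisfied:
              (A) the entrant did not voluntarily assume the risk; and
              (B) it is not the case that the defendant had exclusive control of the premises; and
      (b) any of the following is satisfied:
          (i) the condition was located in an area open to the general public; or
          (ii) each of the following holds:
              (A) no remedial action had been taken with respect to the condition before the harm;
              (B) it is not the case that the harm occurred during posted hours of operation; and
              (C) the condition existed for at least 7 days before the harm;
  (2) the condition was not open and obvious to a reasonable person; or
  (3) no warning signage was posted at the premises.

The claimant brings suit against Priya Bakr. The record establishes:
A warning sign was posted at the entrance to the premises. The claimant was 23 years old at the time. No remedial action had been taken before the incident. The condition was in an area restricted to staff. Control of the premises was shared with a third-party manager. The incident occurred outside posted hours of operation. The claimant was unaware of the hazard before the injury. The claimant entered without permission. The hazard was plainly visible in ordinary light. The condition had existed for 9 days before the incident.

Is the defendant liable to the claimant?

Yes — liable.

(i) entrant a minor — not met.
(A) no assumed risk — satisfied.
(B) not (exclusive control) — met.
(ii) = T AND T = true.
(a) = F OR T = true.
(i) public area — not met.
(A) no remedial action — satisfied.
(B) not (during posted hours) — holds.
(C) condition ≥7 days old — met.
(ii): T AND T AND T → true.
(b): F OR T → true.
(1): T AND T → true.
(2) not open/obvious — fails.
(3) no signage posted — not satisfied.
So Overall is satisfied (T OR F OR F).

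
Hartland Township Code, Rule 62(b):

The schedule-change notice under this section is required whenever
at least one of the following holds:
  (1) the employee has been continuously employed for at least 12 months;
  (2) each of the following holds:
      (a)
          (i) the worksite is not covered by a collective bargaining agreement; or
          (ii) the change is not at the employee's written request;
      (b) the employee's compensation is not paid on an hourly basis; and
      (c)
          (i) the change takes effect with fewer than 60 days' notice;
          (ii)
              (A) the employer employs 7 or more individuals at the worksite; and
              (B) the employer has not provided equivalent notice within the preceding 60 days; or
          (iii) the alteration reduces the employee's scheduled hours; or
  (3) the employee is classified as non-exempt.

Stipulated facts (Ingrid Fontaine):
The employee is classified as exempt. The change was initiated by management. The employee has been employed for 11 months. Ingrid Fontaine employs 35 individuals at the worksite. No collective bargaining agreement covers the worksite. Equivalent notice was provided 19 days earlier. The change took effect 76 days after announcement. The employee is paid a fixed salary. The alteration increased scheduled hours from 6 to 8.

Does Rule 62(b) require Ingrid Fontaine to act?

No — not required.

(1) tenure ≥ 12 mo. — fails.
(i) no CBA — satisfied.
(ii) not employee-requested — holds.
(a): T OR T → true.
(b) not (hourly-paid) — met.
(i) < 60 days' notice — not met.
(A) ≥ 7 at site — satisfied.
(B) no recent notice — not satisfied.
(ii): T AND F → false.
(iii) hours reduced — fails.
(c) = F OR F OR F = false.
So (2) is not satisfied (T AND T AND F).
(3) non-exempt — not met.
So Overall is not satisfied (F OR F OR F).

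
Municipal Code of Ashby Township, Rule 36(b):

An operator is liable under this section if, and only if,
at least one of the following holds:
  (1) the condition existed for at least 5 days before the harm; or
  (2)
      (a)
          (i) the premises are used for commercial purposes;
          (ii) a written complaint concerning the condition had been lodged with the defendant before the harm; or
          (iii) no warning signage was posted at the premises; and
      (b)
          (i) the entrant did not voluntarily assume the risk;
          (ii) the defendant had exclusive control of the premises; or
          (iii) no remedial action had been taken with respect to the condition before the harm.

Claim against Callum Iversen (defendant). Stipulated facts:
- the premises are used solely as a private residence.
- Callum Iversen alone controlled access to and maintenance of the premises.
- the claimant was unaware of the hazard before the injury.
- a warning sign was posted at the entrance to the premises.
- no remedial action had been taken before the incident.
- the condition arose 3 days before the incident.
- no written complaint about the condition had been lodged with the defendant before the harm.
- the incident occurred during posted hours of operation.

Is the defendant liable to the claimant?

(1) condition ≥5 days old — not satisfied.
(i) commercial use — fails.
(ii) complaint lodged — fails.
(iii) no signage posted — not satisfied.
(a): F OR F OR F → false.
(i) no assumed risk — satisfied.
(ii) exclusive control — holds.
(iii) no remedial action — holds.
(b) = T OR T OR T = true.
(2): F AND T → false.
So Overall is not satisfied (F OR F).

No — not liable.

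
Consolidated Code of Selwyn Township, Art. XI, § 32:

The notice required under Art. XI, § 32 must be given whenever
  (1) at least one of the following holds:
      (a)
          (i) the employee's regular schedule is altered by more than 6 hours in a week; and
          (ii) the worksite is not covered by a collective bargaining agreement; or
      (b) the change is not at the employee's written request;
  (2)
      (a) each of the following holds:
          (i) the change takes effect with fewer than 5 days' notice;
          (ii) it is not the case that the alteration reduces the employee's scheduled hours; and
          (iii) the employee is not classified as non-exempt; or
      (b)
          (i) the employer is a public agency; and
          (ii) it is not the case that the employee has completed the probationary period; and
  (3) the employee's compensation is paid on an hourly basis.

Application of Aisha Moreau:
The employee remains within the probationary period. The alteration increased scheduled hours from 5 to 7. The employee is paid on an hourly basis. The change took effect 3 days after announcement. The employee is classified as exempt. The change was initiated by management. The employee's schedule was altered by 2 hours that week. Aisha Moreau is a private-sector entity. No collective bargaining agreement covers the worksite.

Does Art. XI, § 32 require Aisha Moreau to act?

(i) schedule shift > 6h — not satisfied.
(ii) no CBA — met.
(a): F AND T → false.
(b) not employee-requested — holds.
(1): F OR T → true.
(i) < 5 days' notice — met.
(ii) not (hours reduced) — holds.
(iii) not (non-exempt) — holds.
So (a) is satisfied (T AND T AND T).
(i) public agency — not met.
(ii) not (past probation) — holds.
(b): F AND T → false.
So (2) is satisfied (T OR F).
(3) hourly-paid — met.
Overall = T AND T AND T = true.

Yes — required.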